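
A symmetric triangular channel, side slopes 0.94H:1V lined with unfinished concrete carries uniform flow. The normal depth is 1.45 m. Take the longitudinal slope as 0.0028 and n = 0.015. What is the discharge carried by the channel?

Q = 4.37 m³/s

For a triangular section with side slope z = 0.94: A = zy² = 0.94×1.45² = 1.976 m²; P = 2y√(1+z²) = 2×1.45×1.372 = 3.98 m.
Hydraulic radius R = A/P = 1.976/3.98 = 0.4966 m.
Manning's equation: Q = (1/n) A R^(2/3) S^(1/2) = (1/0.015) × 1.976 × 0.4966^(2/3) × 0.0028^(1/2) = 4.37 m³/s.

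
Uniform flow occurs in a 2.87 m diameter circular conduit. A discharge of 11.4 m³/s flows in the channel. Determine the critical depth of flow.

At critical depth, Q² T / (g A³) = 1, i.e. A³/T = Q²/g = 11.4²/9.81 = 13.25.
At y = 1.12 m: A³/T = 4.564 — low.
At y = 1.7 m: A³/T = 22.53 — high.
At y = 1.48 m: A³/T = 13.27 — close enough.

y_c = 1.48 m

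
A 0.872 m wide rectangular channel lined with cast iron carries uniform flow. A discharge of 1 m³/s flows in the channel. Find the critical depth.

y_c = 0.512 m

For a rectangular channel, critical depth y_c = (q²/g)^(1/3) where q = Q/b = 1/0.872 = 1.147 m²/s.
So y_c = (1.147²/9.81)^(1/3) = 0.512 m.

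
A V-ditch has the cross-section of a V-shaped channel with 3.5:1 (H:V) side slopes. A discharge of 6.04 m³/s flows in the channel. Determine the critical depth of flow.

At critical depth, Q² T / (g A³) = 1, i.e. A³/T = Q²/g = 6.04²/9.81 = 3.719.
Try y = 0.761 m: A³/T = 1.563 — too small.
Try y = 0.905 m: A³/T = 3.718 — ≈ 3.719.

y_c = 0.905 m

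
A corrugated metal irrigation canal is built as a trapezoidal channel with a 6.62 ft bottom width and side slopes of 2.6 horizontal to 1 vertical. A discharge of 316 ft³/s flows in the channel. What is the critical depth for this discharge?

y_c = 2.88 ft

At critical depth, Q² T / (g A³) = 1, i.e. A³/T = Q²/g = 316²/32.2 = 3101.
Trying y = 3.61 ft: A³/T = 7598 — high.
Trying y = 2.21 ft: A³/T = 1127 — low.
Trying y = 2.88 ft: A³/T = 3106 — ≈ 3101.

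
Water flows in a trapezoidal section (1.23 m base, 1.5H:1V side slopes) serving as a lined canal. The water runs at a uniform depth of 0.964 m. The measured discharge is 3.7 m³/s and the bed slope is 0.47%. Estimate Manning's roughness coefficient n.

With bottom width b = 1.23 m and side slope z = 1.5: A = (b + zy)y = (1.23 + 1.5×0.964)×0.964 = 2.58 m²; P = b + 2y√(1+z²) = 1.23 + 2×0.964×1.803 = 4.706 m.
Hydraulic radius R = A/P = 2.58/4.706 = 0.5482 m.
Rearranging Manning's equation: n = (1/Q) A R^(2/3) S^(1/2) = (1/3.7) × 2.58 × 0.5482^(2/3) × √0.0047 = 0.032.

n = 0.032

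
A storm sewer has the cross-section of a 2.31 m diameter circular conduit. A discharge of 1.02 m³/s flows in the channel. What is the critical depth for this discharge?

y_c = 0.453 m

At critical depth, Q² T / (g A³) = 1, i.e. A³/T = Q²/g = 1.02²/9.81 = 0.1061.
At y = 0.343 m: A³/T = 0.03568 — low.
At y = 0.453 m: A³/T = 0.1064 — close enough.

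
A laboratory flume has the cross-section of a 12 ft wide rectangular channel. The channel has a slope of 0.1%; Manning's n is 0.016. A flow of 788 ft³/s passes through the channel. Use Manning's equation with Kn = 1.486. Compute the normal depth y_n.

y_n = 9.41 ft

Manning's equation rearranged: A R^(2/3) = nQ / (1.486·√S) = 0.016 × 788 / (1.486 × √0.001) = 268.3.
At y = 7.15 ft: A R^(2/3) = 188.7 — low.
At y = 11.3 ft: A R^(2/3) = 337.1 — high.
At y = 9.41 ft: A R^(2/3) = 268.4 — close enough.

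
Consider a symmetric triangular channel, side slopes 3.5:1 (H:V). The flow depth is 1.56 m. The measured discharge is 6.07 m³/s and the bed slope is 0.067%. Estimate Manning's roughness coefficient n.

For a triangular section with side slope z = 3.5: A = zy² = 3.5×1.56² = 8.518 m²; P = 2y√(1+z²) = 2×1.56×3.64 = 11.36 m.
Hydraulic radius R = A/P = 8.518/11.36 = 0.75 m.
Rearranging Manning's equation: n = (1/Q) A R^(2/3) S^(1/2) = (1/6.07) × 8.518 × 0.75^(2/3) × √0.00067 = 0.03.

n = 0.03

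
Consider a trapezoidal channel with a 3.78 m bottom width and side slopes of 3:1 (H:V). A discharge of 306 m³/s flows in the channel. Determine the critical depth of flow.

At critical depth, Q² T / (g A³) = 1, i.e. A³/T = Q²/g = 306²/9.81 = 9545.
At y = 3.52 m: A³/T = 5165 — low.
At y = 4.48 m: A³/T = 14970 — high.
At y = 4.05 m: A³/T = 9563 — ≈ 9545.

y_c = 4.05 m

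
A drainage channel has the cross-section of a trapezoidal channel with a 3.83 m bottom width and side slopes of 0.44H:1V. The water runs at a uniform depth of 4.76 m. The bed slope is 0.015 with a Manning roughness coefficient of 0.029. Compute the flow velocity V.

With bottom width b = 3.83 m and side slope z = 0.44: A = (b + zy)y = (3.83 + 0.44×4.76)×4.76 = 28.2 m²; P = b + 2y√(1+z²) = 3.83 + 2×4.76×1.093 = 14.23 m.
Hydraulic radius R = A/P = 28.2/14.23 = 1.982 m.
From Manning's equation, V = (1/n) R^(2/3) S^(1/2) = (1/0.029) × 1.982^(2/3) × 0.015^(1/2) = 6.66 m/s.

V = 6.66 m/s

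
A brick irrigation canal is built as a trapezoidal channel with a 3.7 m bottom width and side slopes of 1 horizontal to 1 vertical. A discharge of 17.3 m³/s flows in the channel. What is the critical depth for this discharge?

y_c = 1.17 m

At critical depth, Q² T / (g A³) = 1, i.e. A³/T = Q²/g = 17.3²/9.81 = 30.51.
Try y = 0.975 m: A³/T = 16.76 — short.
Try y = 1.39 m: A³/T = 54.65 — over.
Try y = 1.17 m: A³/T = 30.63 — close enough.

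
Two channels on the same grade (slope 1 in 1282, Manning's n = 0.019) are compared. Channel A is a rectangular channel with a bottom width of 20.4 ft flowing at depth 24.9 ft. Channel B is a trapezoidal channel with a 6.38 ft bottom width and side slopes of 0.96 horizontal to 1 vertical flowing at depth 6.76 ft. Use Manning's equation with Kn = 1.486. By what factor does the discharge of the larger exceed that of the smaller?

Channel A: Flow area A = b·y = 20.4 × 24.9 = 508 ft². Wetted perimeter P = b + 2y = 20.4 + 2×24.9 = 70.2 ft. Hydraulic radius R = A/P = 508/70.2 = 7.236 ft. Q_A = (1.486/0.019)·508·7.236^(2/3)·√0.00078 = 4151 ft³/s.
Channel B: With bottom width b = 6.38 ft and side slope z = 0.96: A = (b + zy)y = (6.38 + 0.96×6.76)×6.76 = 87 ft²; P = b + 2y√(1+z²) = 6.38 + 2×6.76×1.386 = 25.12 ft. Hydraulic radius R = A/P = 87/25.12 = 3.463 ft. Q_B = (1.486/0.019)·87·3.463^(2/3)·√0.00078 = 435 ft³/s.
The larger discharge is 4151 ft³/s and the smaller is 435 ft³/s; the ratio is 9.54.

9.54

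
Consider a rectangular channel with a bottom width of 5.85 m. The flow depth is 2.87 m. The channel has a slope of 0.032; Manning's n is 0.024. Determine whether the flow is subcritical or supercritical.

Flow area A = b·y = 5.85 × 2.87 = 16.79 m². Wetted perimeter P = b + 2y = 5.85 + 2×2.87 = 11.59 m.
Hydraulic radius R = A/P = 16.79/11.59 = 1.449 m.
V = (1/n) R^(2/3) √S = (1/0.024) × 1.449^(2/3) × √0.032 = 9.543 m/s. Hydraulic depth D_h = A/T = 16.79/5.85 = 2.87 m.
Froude number Fr = V/√(g·D_h) = 9.543/√(9.81×2.87) = 1.8, which is greater than 1, so the flow is supercritical.

supercritical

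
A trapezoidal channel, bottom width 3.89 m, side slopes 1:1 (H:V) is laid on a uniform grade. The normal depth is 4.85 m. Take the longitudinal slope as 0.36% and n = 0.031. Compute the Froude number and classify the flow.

With bottom width b = 3.89 m and side slope z = 1: A = (b + zy)y = (3.89 + 1×4.85)×4.85 = 42.39 m²; P = b + 2y√(1+z²) = 3.89 + 2×4.85×1.414 = 17.61 m.
Hydraulic radius R = A/P = 42.39/17.61 = 2.407 m.
V = (1/n) R^(2/3) √S = (1/0.031) × 2.407^(2/3) × √0.0036 = 3.477 m/s. Hydraulic depth D_h = A/T = 42.39/13.59 = 3.119 m.
Froude number Fr = V/√(g·D_h) = 3.477/√(9.81×3.119) = 0.628, which is less than 1, so the flow is subcritical.

subcritical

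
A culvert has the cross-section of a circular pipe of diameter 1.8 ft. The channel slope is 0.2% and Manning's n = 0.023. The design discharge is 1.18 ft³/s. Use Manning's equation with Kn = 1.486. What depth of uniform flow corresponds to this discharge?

y_n = 0.643 ft

Manning's equation rearranged: A R^(2/3) = nQ / (1.486·√S) = 0.023 × 1.18 / (1.486 × √0.002) = 0.4084.
At y = 0.525 ft: A R^(2/3) = 0.2771 — short.
At y = 0.702 ft: A R^(2/3) = 0.4807 — over.
At y = 0.643 ft: A R^(2/3) = 0.4083 — matches.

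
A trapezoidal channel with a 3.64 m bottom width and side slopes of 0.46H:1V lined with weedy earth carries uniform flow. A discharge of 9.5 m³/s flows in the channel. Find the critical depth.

At critical depth, Q² T / (g A³) = 1, i.e. A³/T = Q²/g = 9.5²/9.81 = 9.2.
Trying y = 0.715 m: A³/T = 5.317 — low.
Trying y = 0.989 m: A³/T = 14.6 — high.
Trying y = 0.853 m: A³/T = 9.197 — close enough.

y_c = 0.853 m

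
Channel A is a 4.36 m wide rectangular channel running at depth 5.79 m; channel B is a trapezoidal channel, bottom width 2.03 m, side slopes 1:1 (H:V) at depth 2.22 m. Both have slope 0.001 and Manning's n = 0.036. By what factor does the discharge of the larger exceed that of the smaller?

3.34

Channel A: Flow area A = b·y = 4.36 × 5.79 = 25.24 m². Wetted perimeter P = b + 2y = 4.36 + 2×5.79 = 15.94 m. Hydraulic radius R = A/P = 25.24/15.94 = 1.584 m. Q_A = (1/0.036)·25.24·1.584^(2/3)·√0.001 = 30.13 m³/s.
Channel B: With bottom width b = 2.03 m and side slope z = 1: A = (b + zy)y = (2.03 + 1×2.22)×2.22 = 9.435 m²; P = b + 2y√(1+z²) = 2.03 + 2×2.22×1.414 = 8.309 m. Hydraulic radius R = A/P = 9.435/8.309 = 1.136 m. Q_B = (1/0.036)·9.435·1.136^(2/3)·√0.001 = 9.021 m³/s.
The larger discharge is 30.13 m³/s and the smaller is 9.021 m³/s; the ratio is 3.34.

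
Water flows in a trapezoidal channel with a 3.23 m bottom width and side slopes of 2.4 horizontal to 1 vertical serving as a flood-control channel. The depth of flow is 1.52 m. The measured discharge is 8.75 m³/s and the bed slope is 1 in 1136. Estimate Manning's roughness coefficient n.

With bottom width b = 3.23 m and side slope z = 2.4: A = (b + zy)y = (3.23 + 2.4×1.52)×1.52 = 10.45 m²; P = b + 2y√(1+z²) = 3.23 + 2×1.52×2.6 = 11.13 m.
Hydraulic radius R = A/P = 10.45/11.13 = 0.939 m.
Rearranging Manning's equation: n = (1/Q) A R^(2/3) S^(1/2) = (1/8.75) × 10.45 × 0.939^(2/3) × √0.0008803 = 0.034.

n = 0.034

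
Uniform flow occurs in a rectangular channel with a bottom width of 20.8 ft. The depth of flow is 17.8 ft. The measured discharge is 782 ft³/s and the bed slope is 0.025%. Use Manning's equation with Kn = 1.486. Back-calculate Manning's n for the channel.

Flow area A = b·y = 20.8 × 17.8 = 370.2 ft². Wetted perimeter P = b + 2y = 20.8 + 2×17.8 = 56.4 ft.
Hydraulic radius R = A/P = 370.2/56.4 = 6.565 ft.
Rearranging Manning's equation: n = (1.486/Q) A R^(2/3) S^(1/2) = (1.486/782) × 370.2 × 6.565^(2/3) × √0.00025 = 0.039.

n = 0.039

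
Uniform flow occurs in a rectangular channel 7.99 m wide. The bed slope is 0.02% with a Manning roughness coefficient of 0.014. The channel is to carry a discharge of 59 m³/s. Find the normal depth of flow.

Manning's equation rearranged: A R^(2/3) = nQ / (1·√S) = 0.014 × 59 / (√0.0002) = 58.41.
Try y = 5.33 m: A R^(2/3) = 73.85 — over.
Try y = 3.81 m: A R^(2/3) = 47.52 — short.
Try y = 4.45 m: A R^(2/3) = 58.4 — close enough.

y_n = 4.45 m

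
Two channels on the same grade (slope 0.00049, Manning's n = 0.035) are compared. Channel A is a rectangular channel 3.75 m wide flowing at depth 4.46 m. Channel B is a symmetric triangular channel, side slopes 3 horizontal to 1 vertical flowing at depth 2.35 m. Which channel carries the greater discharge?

Channel A: Flow area A = b·y = 3.75 × 4.46 = 16.73 m². Wetted perimeter P = b + 2y = 3.75 + 2×4.46 = 12.67 m. Hydraulic radius R = A/P = 16.73/12.67 = 1.32 m. Q_A = (1/0.035)·16.73·1.32^(2/3)·√0.00049 = 12.73 m³/s.
Channel B: For a triangular section with side slope z = 3: A = zy² = 3×2.35² = 16.57 m²; P = 2y√(1+z²) = 2×2.35×3.162 = 14.86 m. Hydraulic radius R = A/P = 16.57/14.86 = 1.115 m. Q_B = (1/0.035)·16.57·1.115^(2/3)·√0.00049 = 11.26 m³/s.
Q_A = 12.73 m³/s vs Q_B = 11.26 m³/s, so channel A carries more.

channel A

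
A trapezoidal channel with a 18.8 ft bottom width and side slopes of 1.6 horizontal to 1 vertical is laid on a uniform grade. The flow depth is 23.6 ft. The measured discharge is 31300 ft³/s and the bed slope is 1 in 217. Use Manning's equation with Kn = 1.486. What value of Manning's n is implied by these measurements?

With bottom width b = 18.8 ft and side slope z = 1.6: A = (b + zy)y = (18.8 + 1.6×23.6)×23.6 = 1335 ft²; P = b + 2y√(1+z²) = 18.8 + 2×23.6×1.887 = 107.9 ft.
Hydraulic radius R = A/P = 1335/107.9 = 12.38 ft.
Rearranging Manning's equation: n = (1.486/Q) A R^(2/3) S^(1/2) = (1.486/31300) × 1335 × 12.38^(2/3) × √0.004608 = 0.023.

n = 0.023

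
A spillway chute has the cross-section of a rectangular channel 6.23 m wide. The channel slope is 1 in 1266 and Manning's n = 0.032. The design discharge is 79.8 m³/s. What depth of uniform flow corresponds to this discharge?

y_n = 8.43 m

Manning's equation rearranged: A R^(2/3) = nQ / (1·√S) = 0.032 × 79.8 / (√0.0007899) = 90.86.
At y = 10.3 m: A R^(2/3) = 114.8 — over.
At y = 7.56 m: A R^(2/3) = 79.81 — short.
At y = 8.43 m: A R^(2/3) = 90.83 — matches.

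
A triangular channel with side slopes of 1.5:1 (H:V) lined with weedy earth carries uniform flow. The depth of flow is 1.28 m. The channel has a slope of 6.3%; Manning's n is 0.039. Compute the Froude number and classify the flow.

supercritical

For a triangular section with side slope z = 1.5: A = zy² = 1.5×1.28² = 2.458 m²; P = 2y√(1+z²) = 2×1.28×1.803 = 4.615 m.
Hydraulic radius R = A/P = 2.458/4.615 = 0.5325 m.
V = (1/n) R^(2/3) √S = (1/0.039) × 0.5325^(2/3) × √0.063 = 4.228 m/s. Hydraulic depth D_h = A/T = 2.458/3.84 = 0.64 m.
Froude number Fr = V/√(g·D_h) = 4.228/√(9.81×0.64) = 1.69, which is greater than 1, so the flow is supercritical.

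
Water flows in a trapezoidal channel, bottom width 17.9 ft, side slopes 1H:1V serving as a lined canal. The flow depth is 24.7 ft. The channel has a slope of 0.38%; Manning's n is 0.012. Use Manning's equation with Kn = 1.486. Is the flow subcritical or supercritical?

supercritical

With bottom width b = 17.9 ft and side slope z = 1: A = (b + zy)y = (17.9 + 1×24.7)×24.7 = 1052 ft²; P = b + 2y√(1+z²) = 17.9 + 2×24.7×1.414 = 87.76 ft.
Hydraulic radius R = A/P = 1052/87.76 = 11.99 ft.
V = (1.486/n) R^(2/3) √S = (1.486/0.012) × 11.99^(2/3) × √0.0038 = 39.99 ft/s. Hydraulic depth D_h = A/T = 1052/67.3 = 15.63 ft.
Froude number Fr = V/√(g·D_h) = 39.99/√(32.2×15.63) = 1.78, which is greater than 1, so the flow is supercritical.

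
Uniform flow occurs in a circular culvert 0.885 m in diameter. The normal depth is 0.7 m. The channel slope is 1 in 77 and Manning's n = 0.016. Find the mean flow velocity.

V = 2.97 m/s

For a circular section of diameter D = 0.885 m at depth y = 0.7 m, the central angle is θ = 2 arccos(1 − 2y/D) = 4.384 rad. Then A = (D²/8)(θ − sin θ) = 0.5218 m² and P = Dθ/2 = 1.94 m.
Hydraulic radius R = A/P = 0.5218/1.94 = 0.269 m.
From Manning's equation, V = (1/n) R^(2/3) S^(1/2) = (1/0.016) × 0.269^(2/3) × 0.01299^(1/2) = 2.97 m/s.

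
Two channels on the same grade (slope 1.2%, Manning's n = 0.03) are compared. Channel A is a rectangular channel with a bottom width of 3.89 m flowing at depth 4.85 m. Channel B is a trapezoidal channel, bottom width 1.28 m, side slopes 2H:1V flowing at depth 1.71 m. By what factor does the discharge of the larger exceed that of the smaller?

3.13

Channel A: Flow area A = b·y = 3.89 × 4.85 = 18.87 m². Wetted perimeter P = b + 2y = 3.89 + 2×4.85 = 13.59 m. Hydraulic radius R = A/P = 18.87/13.59 = 1.388 m. Q_A = (1/0.03)·18.87·1.388^(2/3)·√0.012 = 85.73 m³/s.
Channel B: With bottom width b = 1.28 m and side slope z = 2: A = (b + zy)y = (1.28 + 2×1.71)×1.71 = 8.037 m²; P = b + 2y√(1+z²) = 1.28 + 2×1.71×2.236 = 8.927 m. Hydraulic radius R = A/P = 8.037/8.927 = 0.9003 m. Q_B = (1/0.03)·8.037·0.9003^(2/3)·√0.012 = 27.36 m³/s.
The larger discharge is 85.73 m³/s and the smaller is 27.36 m³/s; the ratio is 3.13.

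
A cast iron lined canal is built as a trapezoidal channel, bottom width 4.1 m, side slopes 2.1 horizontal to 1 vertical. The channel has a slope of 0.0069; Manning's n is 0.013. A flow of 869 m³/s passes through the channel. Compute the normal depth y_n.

y_n = 4.93 m

Manning's equation rearranged: A R^(2/3) = nQ / (1·√S) = 0.013 × 869 / (√0.0069) = 136.
At y = 5.61 m: A R^(2/3) = 183.3 — high.
At y = 3.8 m: A R^(2/3) = 75.47 — low.
At y = 4.93 m: A R^(2/3) = 136 — close enough.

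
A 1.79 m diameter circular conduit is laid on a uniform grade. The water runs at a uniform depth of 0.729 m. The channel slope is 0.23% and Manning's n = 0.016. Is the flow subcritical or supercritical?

subcritical

For a circular section of diameter D = 1.79 m at depth y = 0.729 m, the central angle is θ = 2 arccos(1 − 2y/D) = 2.768 rad. Then A = (D²/8)(θ − sin θ) = 0.9628 m² and P = Dθ/2 = 2.478 m.
Hydraulic radius R = A/P = 0.9628/2.478 = 0.3886 m.
V = (1/n) R^(2/3) √S = (1/0.016) × 0.3886^(2/3) × √0.0023 = 1.596 m/s. Hydraulic depth D_h = A/T = 0.9628/1.759 = 0.5474 m.
Froude number Fr = V/√(g·D_h) = 1.596/√(9.81×0.5474) = 0.689, which is less than 1, so the flow is subcritical.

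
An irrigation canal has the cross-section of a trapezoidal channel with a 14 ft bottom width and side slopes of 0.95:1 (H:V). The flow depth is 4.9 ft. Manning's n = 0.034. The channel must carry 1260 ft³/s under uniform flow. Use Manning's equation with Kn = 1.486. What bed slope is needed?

With bottom width b = 14 ft and side slope z = 0.95: A = (b + zy)y = (14 + 0.95×4.9)×4.9 = 91.41 ft²; P = b + 2y√(1+z²) = 14 + 2×4.9×1.379 = 27.52 ft.
Hydraulic radius R = A/P = 91.41/27.52 = 3.322 ft.
From Manning's equation, S = [nQ / (1.486 A R^(2/3))]² = [0.034 × 1260 / (1.486 × 91.41 × 3.322^(2/3))]² = 0.0201.

S = 0.0201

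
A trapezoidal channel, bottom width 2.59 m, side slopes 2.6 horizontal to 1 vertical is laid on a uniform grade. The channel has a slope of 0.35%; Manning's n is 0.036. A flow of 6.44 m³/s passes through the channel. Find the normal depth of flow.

Manning's equation rearranged: A R^(2/3) = nQ / (1·√S) = 0.036 × 6.44 / (√0.0035) = 3.919.
Trying y = 1.28 m: A R^(2/3) = 6.414 — too large.
Trying y = 0.836 m: A R^(2/3) = 2.672 — too small.
Trying y = 1.01 m: A R^(2/3) = 3.917 — close enough.

y_n = 1.01 m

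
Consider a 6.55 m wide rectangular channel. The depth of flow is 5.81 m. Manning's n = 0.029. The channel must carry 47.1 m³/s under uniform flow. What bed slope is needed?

S = 0.000481

Flow area A = b·y = 6.55 × 5.81 = 38.06 m². Wetted perimeter P = b + 2y = 6.55 + 2×5.81 = 18.17 m.
Hydraulic radius R = A/P = 38.06/18.17 = 2.094 m.
From Manning's equation, S = [nQ / (1 A R^(2/3))]² = [0.029 × 47.1 / (1 × 38.06 × 2.094^(2/3))]² = 0.000481.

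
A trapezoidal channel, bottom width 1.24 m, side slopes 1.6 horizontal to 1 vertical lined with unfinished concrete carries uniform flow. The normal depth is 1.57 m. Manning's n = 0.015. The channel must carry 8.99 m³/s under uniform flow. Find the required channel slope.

With bottom width b = 1.24 m and side slope z = 1.6: A = (b + zy)y = (1.24 + 1.6×1.57)×1.57 = 5.891 m²; P = b + 2y√(1+z²) = 1.24 + 2×1.57×1.887 = 7.165 m.
Hydraulic radius R = A/P = 5.891/7.165 = 0.8222 m.
From Manning's equation, S = [nQ / (1 A R^(2/3))]² = [0.015 × 8.99 / (1 × 5.891 × 0.8222^(2/3))]² = 0.00068.

S = 0.00068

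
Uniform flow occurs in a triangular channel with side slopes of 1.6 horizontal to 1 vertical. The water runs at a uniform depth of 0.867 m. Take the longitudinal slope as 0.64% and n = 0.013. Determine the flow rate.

Q = 3.8 m³/s

For a triangular section with side slope z = 1.6: A = zy² = 1.6×0.867² = 1.203 m²; P = 2y√(1+z²) = 2×0.867×1.887 = 3.272 m.
Hydraulic radius R = A/P = 1.203/3.272 = 0.3676 m.
Manning's equation: Q = (1/n) A R^(2/3) S^(1/2) = (1/0.013) × 1.203 × 0.3676^(2/3) × 0.0064^(1/2) = 3.8 m³/s.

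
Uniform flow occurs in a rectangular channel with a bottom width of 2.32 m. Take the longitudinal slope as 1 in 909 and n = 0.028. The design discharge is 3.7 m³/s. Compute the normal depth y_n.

y_n = 1.72 m

Manning's equation rearranged: A R^(2/3) = nQ / (1·√S) = 0.028 × 3.7 / (√0.0011) = 3.124.
Trying y = 1.18 m: A R^(2/3) = 1.915 — too small.
Trying y = 1.93 m: A R^(2/3) = 3.612 — too large.
Trying y = 1.72 m: A R^(2/3) = 3.124 — matches.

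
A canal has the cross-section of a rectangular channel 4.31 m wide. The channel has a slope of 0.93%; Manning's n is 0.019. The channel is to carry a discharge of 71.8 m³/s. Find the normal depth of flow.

y_n = 2.86 m

Manning's equation rearranged: A R^(2/3) = nQ / (1·√S) = 0.019 × 71.8 / (√0.0093) = 14.15.
Try y = 2.34 m: A R^(2/3) = 10.89 — too small.
Try y = 3.21 m: A R^(2/3) = 16.39 — too large.
Try y = 2.86 m: A R^(2/3) = 14.14 — matches.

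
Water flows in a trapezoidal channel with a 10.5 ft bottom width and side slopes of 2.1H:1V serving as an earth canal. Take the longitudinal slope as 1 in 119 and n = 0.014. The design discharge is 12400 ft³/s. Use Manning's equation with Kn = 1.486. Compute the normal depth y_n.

y_n = 11.2 ft

Manning's equation rearranged: A R^(2/3) = nQ / (1.486·√S) = 0.014 × 12400 / (1.486 × √0.008403) = 1274.
Trying y = 14.3 ft: A R^(2/3) = 2226 — over.
Trying y = 9.21 ft: A R^(2/3) = 819.8 — short.
Trying y = 11.2 ft: A R^(2/3) = 1270 — matches.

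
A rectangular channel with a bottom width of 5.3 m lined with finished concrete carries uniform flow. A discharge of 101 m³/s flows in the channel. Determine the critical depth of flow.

y_c = 3.33 m

For a rectangular channel, critical depth y_c = (q²/g)^(1/3) where q = Q/b = 101/5.3 = 19.06 m²/s.
So y_c = (19.06²/9.81)^(1/3) = 3.33 m.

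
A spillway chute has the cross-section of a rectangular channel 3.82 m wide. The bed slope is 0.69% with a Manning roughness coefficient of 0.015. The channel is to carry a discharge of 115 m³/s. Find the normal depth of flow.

y_n = 4.48 m

Manning's equation rearranged: A R^(2/3) = nQ / (1·√S) = 0.015 × 115 / (√0.0069) = 20.77.
At y = 5.58 m: A R^(2/3) = 26.97 — high.
At y = 3.31 m: A R^(2/3) = 14.37 — low.
At y = 4.48 m: A R^(2/3) = 20.79 — ≈ 20.77.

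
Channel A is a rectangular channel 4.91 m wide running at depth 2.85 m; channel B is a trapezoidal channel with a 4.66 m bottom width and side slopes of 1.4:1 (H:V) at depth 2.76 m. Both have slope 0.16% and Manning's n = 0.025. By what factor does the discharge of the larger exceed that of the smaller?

1.96

Channel A: Flow area A = b·y = 4.91 × 2.85 = 13.99 m². Wetted perimeter P = b + 2y = 4.91 + 2×2.85 = 10.61 m. Hydraulic radius R = A/P = 13.99/10.61 = 1.319 m. Q_A = (1/0.025)·13.99·1.319^(2/3)·√0.0016 = 26.93 m³/s.
Channel B: With bottom width b = 4.66 m and side slope z = 1.4: A = (b + zy)y = (4.66 + 1.4×2.76)×2.76 = 23.53 m²; P = b + 2y√(1+z²) = 4.66 + 2×2.76×1.72 = 14.16 m. Hydraulic radius R = A/P = 23.53/14.16 = 1.662 m. Q_B = (1/0.025)·23.53·1.662^(2/3)·√0.0016 = 52.81 m³/s.
The larger discharge is 52.81 m³/s and the smaller is 26.93 m³/s; the ratio is 1.96.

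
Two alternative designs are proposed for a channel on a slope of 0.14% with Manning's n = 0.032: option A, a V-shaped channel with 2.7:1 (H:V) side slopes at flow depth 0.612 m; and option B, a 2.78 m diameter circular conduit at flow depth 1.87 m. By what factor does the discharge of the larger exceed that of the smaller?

Channel A: For a triangular section with side slope z = 2.7: A = zy² = 2.7×0.612² = 1.011 m²; P = 2y√(1+z²) = 2×0.612×2.879 = 3.524 m. Hydraulic radius R = A/P = 1.011/3.524 = 0.287 m. Q_A = (1/0.032)·1.011·0.287^(2/3)·√0.0014 = 0.5144 m³/s.
Channel B: For a circular section of diameter D = 2.78 m at depth y = 1.87 m, the central angle is θ = 2 arccos(1 − 2y/D) = 3.847 rad. Then A = (D²/8)(θ − sin θ) = 4.342 m² and P = Dθ/2 = 5.347 m. Hydraulic radius R = A/P = 4.342/5.347 = 0.8121 m. Q_B = (1/0.032)·4.342·0.8121^(2/3)·√0.0014 = 4.42 m³/s.
The larger discharge is 4.42 m³/s and the smaller is 0.5144 m³/s; the ratio is 8.59.

8.59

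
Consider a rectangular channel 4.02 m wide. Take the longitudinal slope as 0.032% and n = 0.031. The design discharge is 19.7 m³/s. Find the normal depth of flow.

y_n = 6.4 m

Manning's equation rearranged: A R^(2/3) = nQ / (1·√S) = 0.031 × 19.7 / (√0.00032) = 34.14.
Trying y = 4.94 m: A R^(2/3) = 25.19 — low.
Trying y = 6.96 m: A R^(2/3) = 37.63 — high.
Trying y = 6.4 m: A R^(2/3) = 34.16 — matches.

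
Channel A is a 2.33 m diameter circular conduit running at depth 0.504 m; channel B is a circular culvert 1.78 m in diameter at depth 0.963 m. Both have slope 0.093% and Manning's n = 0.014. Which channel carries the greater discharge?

Channel A: For a circular section of diameter D = 2.33 m at depth y = 0.504 m, the central angle is θ = 2 arccos(1 − 2y/D) = 1.935 rad. Then A = (D²/8)(θ − sin θ) = 0.679 m² and P = Dθ/2 = 2.254 m. Hydraulic radius R = A/P = 0.679/2.254 = 0.3012 m. Q_A = (1/0.014)·0.679·0.3012^(2/3)·√0.00093 = 0.6646 m³/s.
Channel B: For a circular section of diameter D = 1.78 m at depth y = 0.963 m, the central angle is θ = 2 arccos(1 − 2y/D) = 3.306 rad. Then A = (D²/8)(θ − sin θ) = 1.374 m² and P = Dθ/2 = 2.942 m. Hydraulic radius R = A/P = 1.374/2.942 = 0.467 m. Q_B = (1/0.014)·1.374·0.467^(2/3)·√0.00093 = 1.802 m³/s.
Q_A = 0.6646 m³/s vs Q_B = 1.802 m³/s, so channel B carries more.

channel B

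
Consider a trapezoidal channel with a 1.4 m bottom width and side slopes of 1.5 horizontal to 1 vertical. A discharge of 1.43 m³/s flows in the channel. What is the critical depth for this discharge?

At critical depth, Q² T / (g A³) = 1, i.e. A³/T = Q²/g = 1.43²/9.81 = 0.2085.
Try y = 0.302 m: A³/T = 0.076 — low.
Try y = 0.407 m: A³/T = 0.209 — matches.

y_c = 0.407 m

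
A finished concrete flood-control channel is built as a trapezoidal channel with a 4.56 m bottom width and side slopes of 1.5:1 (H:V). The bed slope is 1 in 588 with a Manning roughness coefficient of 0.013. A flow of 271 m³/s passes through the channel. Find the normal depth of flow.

Manning's equation rearranged: A R^(2/3) = nQ / (1·√S) = 0.013 × 271 / (√0.001701) = 85.43.
Trying y = 3.71 m: A R^(2/3) = 61.49 — too small.
Trying y = 5.38 m: A R^(2/3) = 136.1 — too large.
Trying y = 4.34 m: A R^(2/3) = 85.58 — ≈ 85.43.

y_n = 4.34 m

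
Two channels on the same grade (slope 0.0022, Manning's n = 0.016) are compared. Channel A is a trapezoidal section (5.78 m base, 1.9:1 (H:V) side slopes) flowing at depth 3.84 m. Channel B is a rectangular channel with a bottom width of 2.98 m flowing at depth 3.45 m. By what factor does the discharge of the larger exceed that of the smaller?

Channel A: With bottom width b = 5.78 m and side slope z = 1.9: A = (b + zy)y = (5.78 + 1.9×3.84)×3.84 = 50.21 m²; P = b + 2y√(1+z²) = 5.78 + 2×3.84×2.147 = 22.27 m. Hydraulic radius R = A/P = 50.21/22.27 = 2.255 m. Q_A = (1/0.016)·50.21·2.255^(2/3)·√0.0022 = 253.1 m³/s.
Channel B: Flow area A = b·y = 2.98 × 3.45 = 10.28 m². Wetted perimeter P = b + 2y = 2.98 + 2×3.45 = 9.88 m. Hydraulic radius R = A/P = 10.28/9.88 = 1.041 m. Q_B = (1/0.016)·10.28·1.041^(2/3)·√0.0022 = 30.95 m³/s.
The larger discharge is 253.1 m³/s and the smaller is 30.95 m³/s; the ratio is 8.18.

8.18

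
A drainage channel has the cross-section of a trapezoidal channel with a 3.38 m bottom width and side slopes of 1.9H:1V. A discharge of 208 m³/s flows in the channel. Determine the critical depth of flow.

At critical depth, Q² T / (g A³) = 1, i.e. A³/T = Q²/g = 208²/9.81 = 4410.
At y = 4.6 m: A³/T = 8307 — high.
At y = 2.93 m: A³/T = 1241 — low.
At y = 3.97 m: A³/T = 4416 — close enough.

y_c = 3.97 m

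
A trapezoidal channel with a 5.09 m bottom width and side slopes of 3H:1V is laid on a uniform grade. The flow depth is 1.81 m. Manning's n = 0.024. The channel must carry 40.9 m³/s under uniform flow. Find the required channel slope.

With bottom width b = 5.09 m and side slope z = 3: A = (b + zy)y = (5.09 + 3×1.81)×1.81 = 19.04 m²; P = b + 2y√(1+z²) = 5.09 + 2×1.81×3.162 = 16.54 m.
Hydraulic radius R = A/P = 19.04/16.54 = 1.151 m.
From Manning's equation, S = [nQ / (1 A R^(2/3))]² = [0.024 × 40.9 / (1 × 19.04 × 1.151^(2/3))]² = 0.0022.

S = 0.0022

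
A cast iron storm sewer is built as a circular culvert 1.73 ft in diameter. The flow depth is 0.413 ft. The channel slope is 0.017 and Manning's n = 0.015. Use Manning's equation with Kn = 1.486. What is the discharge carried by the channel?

For a circular section of diameter D = 1.73 ft at depth y = 0.413 ft, the central angle is θ = 2 arccos(1 − 2y/D) = 2.042 rad. Then A = (D²/8)(θ − sin θ) = 0.4306 ft² and P = Dθ/2 = 1.766 ft.
Hydraulic radius R = A/P = 0.4306/1.766 = 0.2438 ft.
Manning's equation: Q = (1.486/n) A R^(2/3) S^(1/2) = (1.486/0.015) × 0.4306 × 0.2438^(2/3) × 0.017^(1/2) = 2.17 ft³/s.

Q = 2.17 ft³/s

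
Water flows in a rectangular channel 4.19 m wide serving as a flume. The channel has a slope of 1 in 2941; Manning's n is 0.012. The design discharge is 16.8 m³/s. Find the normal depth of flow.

Manning's equation rearranged: A R^(2/3) = nQ / (1·√S) = 0.012 × 16.8 / (√0.00034) = 10.93.
Try y = 2.75 m: A R^(2/3) = 12.93 — too large.
Try y = 2.16 m: A R^(2/3) = 9.43 — too small.
Try y = 2.42 m: A R^(2/3) = 10.95 — matches.

y_n = 2.42 m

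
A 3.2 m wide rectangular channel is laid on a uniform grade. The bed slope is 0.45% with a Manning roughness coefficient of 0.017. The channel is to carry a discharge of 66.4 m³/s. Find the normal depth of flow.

Manning's equation rearranged: A R^(2/3) = nQ / (1·√S) = 0.017 × 66.4 / (√0.0045) = 16.83.
Try y = 5.58 m: A R^(2/3) = 20.65 — over.
Try y = 3.61 m: A R^(2/3) = 12.37 — short.
Try y = 4.68 m: A R^(2/3) = 16.84 — ≈ 16.83.

y_n = 4.68 m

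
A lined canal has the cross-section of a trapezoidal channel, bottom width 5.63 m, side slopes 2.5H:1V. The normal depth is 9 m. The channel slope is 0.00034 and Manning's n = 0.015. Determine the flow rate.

With bottom width b = 5.63 m and side slope z = 2.5: A = (b + zy)y = (5.63 + 2.5×9)×9 = 253.2 m²; P = b + 2y√(1+z²) = 5.63 + 2×9×2.693 = 54.1 m.
Hydraulic radius R = A/P = 253.2/54.1 = 4.68 m.
Manning's equation: Q = (1/n) A R^(2/3) S^(1/2) = (1/0.015) × 253.2 × 4.68^(2/3) × 0.00034^(1/2) = 871 m³/s.

Q = 871 m³/s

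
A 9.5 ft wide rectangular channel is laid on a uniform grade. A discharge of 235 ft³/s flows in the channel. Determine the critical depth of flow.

For a rectangular channel, critical depth y_c = (q²/g)^(1/3) where q = Q/b = 235/9.5 = 24.74 ft²/s.
So y_c = (24.74²/32.2)^(1/3) = 2.67 ft.

y_c = 2.67 ft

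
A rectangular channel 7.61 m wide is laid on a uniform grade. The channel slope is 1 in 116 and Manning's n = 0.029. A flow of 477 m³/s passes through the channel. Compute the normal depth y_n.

y_n = 9.97 m

Manning's equation rearranged: A R^(2/3) = nQ / (1·√S) = 0.029 × 477 / (√0.008621) = 149.
Trying y = 8.01 m: A R^(2/3) = 114.7 — too small.
Trying y = 12.1 m: A R^(2/3) = 187 — too large.
Trying y = 9.97 m: A R^(2/3) = 149.1 — matches.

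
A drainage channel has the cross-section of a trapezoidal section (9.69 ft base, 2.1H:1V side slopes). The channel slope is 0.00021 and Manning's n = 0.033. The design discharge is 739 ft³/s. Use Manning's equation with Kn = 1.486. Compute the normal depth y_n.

y_n = 10.8 ft

Manning's equation rearranged: A R^(2/3) = nQ / (1.486·√S) = 0.033 × 739 / (1.486 × √0.00021) = 1132.
At y = 13.3 ft: A R^(2/3) = 1830 — high.
At y = 8.25 ft: A R^(2/3) = 619.7 — low.
At y = 10.8 ft: A R^(2/3) = 1133 — ≈ 1132.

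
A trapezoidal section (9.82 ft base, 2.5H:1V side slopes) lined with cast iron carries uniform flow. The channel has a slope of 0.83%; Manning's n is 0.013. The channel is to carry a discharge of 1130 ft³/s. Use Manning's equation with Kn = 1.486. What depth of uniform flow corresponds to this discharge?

y_n = 3.44 ft

Manning's equation rearranged: A R^(2/3) = nQ / (1.486·√S) = 0.013 × 1130 / (1.486 × √0.0083) = 108.5.
Try y = 3.91 ft: A R^(2/3) = 140.4 — too large.
Try y = 2.42 ft: A R^(2/3) = 54.29 — too small.
Try y = 3.44 ft: A R^(2/3) = 108.3 — matches.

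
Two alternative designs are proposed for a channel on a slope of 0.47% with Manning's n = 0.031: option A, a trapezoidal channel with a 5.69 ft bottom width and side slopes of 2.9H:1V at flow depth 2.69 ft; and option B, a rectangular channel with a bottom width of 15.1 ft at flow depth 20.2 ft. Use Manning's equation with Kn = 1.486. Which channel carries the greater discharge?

Channel A: With bottom width b = 5.69 ft and side slope z = 2.9: A = (b + zy)y = (5.69 + 2.9×2.69)×2.69 = 36.29 ft²; P = b + 2y√(1+z²) = 5.69 + 2×2.69×3.068 = 22.19 ft. Hydraulic radius R = A/P = 36.29/22.19 = 1.635 ft. Q_A = (1.486/0.031)·36.29·1.635^(2/3)·√0.0047 = 165.5 ft³/s.
Channel B: Flow area A = b·y = 15.1 × 20.2 = 305 ft². Wetted perimeter P = b + 2y = 15.1 + 2×20.2 = 55.5 ft. Hydraulic radius R = A/P = 305/55.5 = 5.496 ft. Q_B = (1.486/0.031)·305·5.496^(2/3)·√0.0047 = 3122 ft³/s.
Q_A = 165.5 ft³/s vs Q_B = 3122 ft³/s, so channel B carries more.

channel B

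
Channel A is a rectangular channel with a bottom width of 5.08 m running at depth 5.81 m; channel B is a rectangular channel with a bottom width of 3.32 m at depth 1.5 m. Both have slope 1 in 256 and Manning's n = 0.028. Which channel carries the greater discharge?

Channel A: Flow area A = b·y = 5.08 × 5.81 = 29.51 m². Wetted perimeter P = b + 2y = 5.08 + 2×5.81 = 16.7 m. Hydraulic radius R = A/P = 29.51/16.7 = 1.767 m. Q_A = (1/0.028)·29.51·1.767^(2/3)·√0.003906 = 96.3 m³/s.
Channel B: Flow area A = b·y = 3.32 × 1.5 = 4.98 m². Wetted perimeter P = b + 2y = 3.32 + 2×1.5 = 6.32 m. Hydraulic radius R = A/P = 4.98/6.32 = 0.788 m. Q_B = (1/0.028)·4.98·0.788^(2/3)·√0.003906 = 9.483 m³/s.
Q_A = 96.3 m³/s vs Q_B = 9.483 m³/s, so channel A carries more.

channel A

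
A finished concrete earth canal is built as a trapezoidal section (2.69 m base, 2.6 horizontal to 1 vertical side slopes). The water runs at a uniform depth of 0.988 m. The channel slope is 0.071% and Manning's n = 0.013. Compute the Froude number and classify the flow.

With bottom width b = 2.69 m and side slope z = 2.6: A = (b + zy)y = (2.69 + 2.6×0.988)×0.988 = 5.196 m²; P = b + 2y√(1+z²) = 2.69 + 2×0.988×2.786 = 8.194 m.
Hydraulic radius R = A/P = 5.196/8.194 = 0.634 m.
V = (1/n) R^(2/3) √S = (1/0.013) × 0.634^(2/3) × √0.00071 = 1.513 m/s. Hydraulic depth D_h = A/T = 5.196/7.828 = 0.6638 m.
Froude number Fr = V/√(g·D_h) = 1.513/√(9.81×0.6638) = 0.593, which is less than 1, so the flow is subcritical.

subcritical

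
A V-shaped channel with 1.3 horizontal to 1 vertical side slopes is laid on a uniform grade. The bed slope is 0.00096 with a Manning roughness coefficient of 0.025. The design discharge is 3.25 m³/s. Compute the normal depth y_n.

Manning's equation rearranged: A R^(2/3) = nQ / (1·√S) = 0.025 × 3.25 / (√0.00096) = 2.622.
At y = 2.08 m: A R^(2/3) = 4.945 — over.
At y = 1.41 m: A R^(2/3) = 1.753 — short.
At y = 1.64 m: A R^(2/3) = 2.624 — matches.

y_n = 1.64 m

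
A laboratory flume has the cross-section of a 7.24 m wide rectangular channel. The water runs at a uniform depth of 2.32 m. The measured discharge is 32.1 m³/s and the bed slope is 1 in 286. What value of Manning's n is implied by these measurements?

n = 0.039

Flow area A = b·y = 7.24 × 2.32 = 16.8 m². Wetted perimeter P = b + 2y = 7.24 + 2×2.32 = 11.88 m.
Hydraulic radius R = A/P = 16.8/11.88 = 1.414 m.
Rearranging Manning's equation: n = (1/Q) A R^(2/3) S^(1/2) = (1/32.1) × 16.8 × 1.414^(2/3) × √0.003497 = 0.039.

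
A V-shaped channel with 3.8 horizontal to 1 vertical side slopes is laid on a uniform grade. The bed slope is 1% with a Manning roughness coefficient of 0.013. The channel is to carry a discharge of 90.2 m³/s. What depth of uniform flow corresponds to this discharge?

y_n = 1.83 m

Manning's equation rearranged: A R^(2/3) = nQ / (1·√S) = 0.013 × 90.2 / (√0.01) = 11.73.
Try y = 1.29 m: A R^(2/3) = 4.616 — too small.
Try y = 2.01 m: A R^(2/3) = 15.06 — too large.
Try y = 1.83 m: A R^(2/3) = 11.73 — ≈ 11.73.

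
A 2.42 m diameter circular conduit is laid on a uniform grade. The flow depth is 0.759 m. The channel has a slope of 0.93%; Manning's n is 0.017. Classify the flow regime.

For a circular section of diameter D = 2.42 m at depth y = 0.759 m, the central angle is θ = 2 arccos(1 − 2y/D) = 2.378 rad. Then A = (D²/8)(θ − sin θ) = 1.234 m² and P = Dθ/2 = 2.877 m.
Hydraulic radius R = A/P = 1.234/2.877 = 0.429 m.
V = (1/n) R^(2/3) √S = (1/0.017) × 0.429^(2/3) × √0.0093 = 3.227 m/s. Hydraulic depth D_h = A/T = 1.234/2.246 = 0.5496 m.
Froude number Fr = V/√(g·D_h) = 3.227/√(9.81×0.5496) = 1.39, which is greater than 1, so the flow is supercritical.

supercritical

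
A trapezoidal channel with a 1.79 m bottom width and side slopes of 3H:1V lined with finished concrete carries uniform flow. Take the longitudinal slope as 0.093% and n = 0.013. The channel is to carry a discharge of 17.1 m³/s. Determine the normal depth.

Manning's equation rearranged: A R^(2/3) = nQ / (1·√S) = 0.013 × 17.1 / (√0.00093) = 7.29.
Trying y = 1.54 m: A R^(2/3) = 8.901 — high.
Trying y = 1.06 m: A R^(2/3) = 3.831 — low.
Trying y = 1.41 m: A R^(2/3) = 7.27 — close enough.

y_n = 1.41 m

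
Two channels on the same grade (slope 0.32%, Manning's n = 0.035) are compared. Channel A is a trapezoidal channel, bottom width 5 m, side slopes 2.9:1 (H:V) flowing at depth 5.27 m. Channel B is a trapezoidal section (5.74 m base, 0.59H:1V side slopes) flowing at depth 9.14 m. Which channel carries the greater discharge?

channel B

Channel A: With bottom width b = 5 m and side slope z = 2.9: A = (b + zy)y = (5 + 2.9×5.27)×5.27 = 106.9 m²; P = b + 2y√(1+z²) = 5 + 2×5.27×3.068 = 37.33 m. Hydraulic radius R = A/P = 106.9/37.33 = 2.863 m. Q_A = (1/0.035)·106.9·2.863^(2/3)·√0.0032 = 348.4 m³/s.
Channel B: With bottom width b = 5.74 m and side slope z = 0.59: A = (b + zy)y = (5.74 + 0.59×9.14)×9.14 = 101.8 m²; P = b + 2y√(1+z²) = 5.74 + 2×9.14×1.161 = 26.96 m. Hydraulic radius R = A/P = 101.8/26.96 = 3.774 m. Q_B = (1/0.035)·101.8·3.774^(2/3)·√0.0032 = 398.6 m³/s.
Q_A = 348.4 m³/s vs Q_B = 398.6 m³/s, so channel B carries more.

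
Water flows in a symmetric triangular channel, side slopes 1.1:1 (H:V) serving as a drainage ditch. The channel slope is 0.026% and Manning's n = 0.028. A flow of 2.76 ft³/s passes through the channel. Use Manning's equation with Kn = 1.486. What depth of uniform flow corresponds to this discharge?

y_n = 1.92 ft

Manning's equation rearranged: A R^(2/3) = nQ / (1.486·√S) = 0.028 × 2.76 / (1.486 × √0.00026) = 3.225.
Try y = 2.36 ft: A R^(2/3) = 5.597 — high.
Try y = 1.92 ft: A R^(2/3) = 3.228 — matches.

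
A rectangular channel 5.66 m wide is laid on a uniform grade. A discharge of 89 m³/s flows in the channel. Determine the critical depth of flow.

For a rectangular channel, critical depth y_c = (q²/g)^(1/3) where q = Q/b = 89/5.66 = 15.72 m²/s.
So y_c = (15.72²/9.81)^(1/3) = 2.93 m.

y_c = 2.93 m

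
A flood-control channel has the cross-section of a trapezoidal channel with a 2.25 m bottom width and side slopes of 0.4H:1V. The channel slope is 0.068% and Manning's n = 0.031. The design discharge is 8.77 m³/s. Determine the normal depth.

Manning's equation rearranged: A R^(2/3) = nQ / (1·√S) = 0.031 × 8.77 / (√0.00068) = 10.43.
Try y = 2.01 m: A R^(2/3) = 5.861 — short.
Try y = 3.24 m: A R^(2/3) = 13.3 — over.
Try y = 2.82 m: A R^(2/3) = 10.42 — matches.

y_n = 2.82 m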